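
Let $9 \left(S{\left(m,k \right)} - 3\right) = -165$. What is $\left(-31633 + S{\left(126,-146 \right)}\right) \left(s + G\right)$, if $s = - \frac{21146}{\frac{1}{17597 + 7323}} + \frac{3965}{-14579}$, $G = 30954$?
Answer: $\frac{11956959390975355}{717} \approx 1.6676 \cdot 10^{13}$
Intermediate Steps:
$S{\left(m,k \right)} = - \frac{46}{3}$ ($S{\left(m,k \right)} = 3 + \frac{1}{9} \left(-165\right) = 3 - \frac{55}{3} = - \frac{46}{3}$)
$s = - \frac{125943038545}{239}$ ($s = - \frac{21146}{\frac{1}{24920}} + 3965 \left(- \frac{1}{14579}\right) = - 21146 \frac{1}{\frac{1}{24920}} - \frac{65}{239} = \left(-21146\right) 24920 - \frac{65}{239} = -526958320 - \frac{65}{239} = - \frac{125943038545}{239} \approx -5.2696 \cdot 10^{8}$)
$\left(-31633 + S{\left(126,-146 \right)}\right) \left(s + G\right) = \left(-31633 - \frac{46}{3}\right) \left(- \frac{125943038545}{239} + 30954\right) = \left(- \frac{94945}{3}\right) \left(- \frac{125935640539}{239}\right) = \frac{11956959390975355}{717}$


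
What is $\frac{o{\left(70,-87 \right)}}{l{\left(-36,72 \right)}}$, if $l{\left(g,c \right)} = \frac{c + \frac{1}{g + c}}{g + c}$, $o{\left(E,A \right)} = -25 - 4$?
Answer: $- \frac{37584}{2593} \approx -14.494$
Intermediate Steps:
$o{\left(E,A \right)} = -29$ ($o{\left(E,A \right)} = -25 - 4 = -29$)
$l{\left(g,c \right)} = \frac{c + \frac{1}{c + g}}{c + g}$
$\frac{o{\left(70,-87 \right)}}{l{\left(-36,72 \right)}} = - \frac{29}{\frac{1}{\left(72 - 36\right)^{2}} \left(1 + 72^{2} + 72 \left(-36\right)\right)} = - \frac{29}{\frac{1}{1296} \left(1 + 5184 - 2592\right)} = - \frac{29}{\frac{1}{1296} \cdot 2593} = - \frac{29}{\frac{2593}{1296}} = \left(-29\right) \frac{1296}{2593} = - \frac{37584}{2593}$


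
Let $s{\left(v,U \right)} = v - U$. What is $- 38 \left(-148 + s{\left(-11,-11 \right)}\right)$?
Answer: $5624$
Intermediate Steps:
$- 38 \left(-148 + s{\left(-11,-11 \right)}\right) = - 38 \left(-148 - 0\right) = - 38 \left(-148 + \left(-11 + 11\right)\right) = - 38 \left(-148 + 0\right) = \left(-38\right) \left(-148\right) = 5624$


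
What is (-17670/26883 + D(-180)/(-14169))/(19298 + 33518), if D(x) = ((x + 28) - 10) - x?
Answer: -6968059/558830290812 ≈ -1.2469e-5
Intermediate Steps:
D(x) = 18 (D(x) = ((28 + x) - 10) - x = (18 + x) - x = 18)
(-17670/26883 + D(-180)/(-14169))/(19298 + 33518) = (-17670/26883 + 18/(-14169))/(19298 + 33518) = (-17670*1/26883 + 18*(-1/14169))/52816 = (-5890/8961 - 6/4723)*(1/52816) = -27872236/42322803*1/52816 = -6968059/558830290812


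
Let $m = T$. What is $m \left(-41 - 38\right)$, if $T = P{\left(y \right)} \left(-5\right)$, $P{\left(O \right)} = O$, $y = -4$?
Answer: $-1580$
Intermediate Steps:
$T = 20$ ($T = \left(-4\right) \left(-5\right) = 20$)
$m = 20$
$m \left(-41 - 38\right) = 20 \left(-41 - 38\right) = 20 \left(-79\right) = -1580$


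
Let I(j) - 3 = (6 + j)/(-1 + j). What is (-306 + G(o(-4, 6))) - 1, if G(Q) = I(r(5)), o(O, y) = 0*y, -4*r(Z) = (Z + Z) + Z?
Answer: -5785/19 ≈ -304.47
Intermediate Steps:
r(Z) = -3*Z/4 (r(Z) = -((Z + Z) + Z)/4 = -(2*Z + Z)/4 = -3*Z/4)
I(j) = 3 + (6 + j)/(-1 + j)
o(O, y) = 0
G(Q) = 48/19 (G(Q) = (3 + 4*(-¾*5))/(-1 - ¾*5) = (3 + 4*(-15/4))/(-1 - 15/4) = (3 - 15)/(-19/4) = -4/19*(-12) = 48/19)
(-306 + G(o(-4, 6))) - 1 = (-306 + 48/19) - 1 = -5766/19 - 1 = -5785/19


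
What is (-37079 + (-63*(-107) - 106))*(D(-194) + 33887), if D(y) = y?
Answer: -1025749692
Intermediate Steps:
(-37079 + (-63*(-107) - 106))*(D(-194) + 33887) = (-37079 + (-63*(-107) - 106))*(-194 + 33887) = (-37079 + (6741 - 106))*33693 = (-37079 + 6635)*33693 = -30444*33693 = -1025749692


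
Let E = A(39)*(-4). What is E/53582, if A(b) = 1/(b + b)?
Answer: -1/1044849 ≈ -9.5708e-7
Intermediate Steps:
A(b) = 1/(2*b)
E = -2/39 (E = ((½)/39)*(-4) = ((½)*(1/39))*(-4) = (1/78)*(-4) = -2/39 ≈ -0.051282)
E/53582 = -2/39/53582 = -2/39*1/53582 = -1/1044849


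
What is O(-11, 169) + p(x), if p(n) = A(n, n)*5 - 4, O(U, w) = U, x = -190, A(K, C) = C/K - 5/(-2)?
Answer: 5/2 ≈ 2.5000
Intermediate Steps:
A(K, C) = 5/2 + C/K (A(K, C) = C/K - 5*(-½) = C/K + 5/2 = 5/2 + C/K)
p(n) = 27/2 (p(n) = (5/2 + n/n)*5 - 4 = (5/2 + 1)*5 - 4 = (7/2)*5 - 4 = 35/2 - 4 = 27/2)
O(-11, 169) + p(x) = -11 + 27/2 = 5/2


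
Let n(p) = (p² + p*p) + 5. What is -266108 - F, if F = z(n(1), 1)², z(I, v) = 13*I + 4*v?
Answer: -275133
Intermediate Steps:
n(p) = 5 + 2*p² (n(p) = (p² + p²) + 5 = 2*p² + 5 = 5 + 2*p²)
z(I, v) = 4*v + 13*I
F = 9025 (F = (4*1 + 13*(5 + 2*1²))² = (4 + 13*(5 + 2*1))² = (4 + 13*(5 + 2))² = (4 + 13*7)² = (4 + 91)² = 95² = 9025)
-266108 - F = -266108 - 1*9025 = -266108 - 9025 = -275133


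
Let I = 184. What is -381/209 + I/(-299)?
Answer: -6625/2717 ≈ -2.4384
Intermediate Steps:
-381/209 + I/(-299) = -381/209 + 184/(-299) = -381*1/209 + 184*(-1/299) = -381/209 - 8/13 = -6625/2717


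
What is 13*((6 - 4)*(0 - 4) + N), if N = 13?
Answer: 65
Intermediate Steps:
13*((6 - 4)*(0 - 4) + N) = 13*((6 - 4)*(0 - 4) + 13) = 13*(2*(-4) + 13) = 13*(-8 + 13) = 13*5 = 65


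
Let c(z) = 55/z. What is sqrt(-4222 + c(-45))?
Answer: I*sqrt(38009)/3 ≈ 64.986*I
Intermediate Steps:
sqrt(-4222 + c(-45)) = sqrt(-4222 + 55/(-45)) = sqrt(-4222 + 55*(-1/45)) = sqrt(-4222 - 11/9) = sqrt(-38009/9) = I*sqrt(38009)/3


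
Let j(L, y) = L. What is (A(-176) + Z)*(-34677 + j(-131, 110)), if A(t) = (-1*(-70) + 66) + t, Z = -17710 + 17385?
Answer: 12704920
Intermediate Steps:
Z = -325
A(t) = 136 + t (A(t) = (70 + 66) + t = 136 + t)
(A(-176) + Z)*(-34677 + j(-131, 110)) = ((136 - 176) - 325)*(-34677 - 131) = (-40 - 325)*(-34808) = -365*(-34808) = 12704920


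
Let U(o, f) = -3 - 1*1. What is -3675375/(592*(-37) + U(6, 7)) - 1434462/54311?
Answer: 168187098129/1189845388 ≈ 141.35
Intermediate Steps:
U(o, f) = -4 (U(o, f) = -3 - 1 = -4)
-3675375/(592*(-37) + U(6, 7)) - 1434462/54311 = -3675375/(592*(-37) - 4) - 1434462/54311 = -3675375/(-21904 - 4) - 1434462*1/54311 = -3675375/(-21908) - 1434462/54311 = -3675375*(-1/21908) - 1434462/54311 = 3675375/21908 - 1434462/54311 = 168187098129/1189845388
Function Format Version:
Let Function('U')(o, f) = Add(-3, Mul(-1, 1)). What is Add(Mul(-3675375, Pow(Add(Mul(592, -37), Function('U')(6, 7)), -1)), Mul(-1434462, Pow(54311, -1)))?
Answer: Rational(168187098129, 1189845388) ≈ 141.35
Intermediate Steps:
Function('U')(o, f) = -4 (Function('U')(o, f) = Add(-3, -1) = -4)
Add(Mul(-3675375, Pow(Add(Mul(592, -37), Function('U')(6, 7)), -1)), Mul(-1434462, Pow(54311, -1))) = Add(Mul(-3675375, Pow(Add(Mul(592, -37), -4), -1)), Mul(-1434462, Pow(54311, -1))) = Add(Mul(-3675375, Pow(Add(-21904, -4), -1)), Mul(-1434462, Rational(1, 54311))) = Add(Mul(-3675375, Pow(-21908, -1)), Rational(-1434462, 54311)) = Add(Mul(-3675375, Rational(-1, 21908)), Rational(-1434462, 54311)) = Add(Rational(3675375, 21908), Rational(-1434462, 54311)) = Rational(168187098129, 1189845388)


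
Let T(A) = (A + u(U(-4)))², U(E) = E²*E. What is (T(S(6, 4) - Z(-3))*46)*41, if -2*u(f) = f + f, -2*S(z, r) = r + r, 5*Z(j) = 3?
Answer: 166362174/25 ≈ 6.6545e+6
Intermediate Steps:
Z(j) = ⅗ (Z(j) = (⅕)*3 = ⅗)
S(z, r) = -r (S(z, r) = -(r + r)/2 = -r)
U(E) = E³
u(f) = -f (u(f) = -(f + f)/2 = -f)
T(A) = (64 + A)² (T(A) = (A - 1*(-4)³)² = (A - 1*(-64))² = (A + 64)² = (64 + A)²)
(T(S(6, 4) - Z(-3))*46)*41 = ((64 + (-1*4 - 1*⅗))²*46)*41 = ((64 + (-4 - ⅗))²*46)*41 = ((64 - 23/5)²*46)*41 = ((297/5)²*46)*41 = ((88209/25)*46)*41 = (4057614/25)*41 = 166362174/25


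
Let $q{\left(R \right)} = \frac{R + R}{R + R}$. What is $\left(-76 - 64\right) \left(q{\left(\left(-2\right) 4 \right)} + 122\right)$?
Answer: $-17220$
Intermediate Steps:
$q{\left(R \right)} = 1$ ($q{\left(R \right)} = \frac{2 R}{2 R} = 2 R \frac{1}{2 R} = 1$)
$\left(-76 - 64\right) \left(q{\left(\left(-2\right) 4 \right)} + 122\right) = \left(-76 - 64\right) \left(1 + 122\right) = \left(-76 - 64\right) 123 = \left(-140\right) 123 = -17220$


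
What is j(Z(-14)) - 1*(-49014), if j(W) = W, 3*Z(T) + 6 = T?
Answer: 147022/3 ≈ 49007.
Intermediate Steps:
Z(T) = -2 + T/3
j(Z(-14)) - 1*(-49014) = (-2 + (⅓)*(-14)) - 1*(-49014) = (-2 - 14/3) + 49014 = -20/3 + 49014 = 147022/3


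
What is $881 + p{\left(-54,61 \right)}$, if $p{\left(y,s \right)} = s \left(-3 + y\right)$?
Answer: $-2596$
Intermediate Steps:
$881 + p{\left(-54,61 \right)} = 881 + 61 \left(-3 - 54\right) = 881 + 61 \left(-57\right) = 881 - 3477 = -2596$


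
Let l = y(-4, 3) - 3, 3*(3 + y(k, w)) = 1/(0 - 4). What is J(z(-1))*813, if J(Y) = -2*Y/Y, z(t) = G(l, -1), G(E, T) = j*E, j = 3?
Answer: -1626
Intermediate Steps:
y(k, w) = -37/12 (y(k, w) = -3 + 1/(3*(0 - 4)) = -3 + (⅓)/(-4) = -3 + (⅓)*(-¼) = -3 - 1/12 = -37/12)
l = -73/12 (l = -37/12 - 3 = -73/12 ≈ -6.0833)
G(E, T) = 3*E
z(t) = -73/4 (z(t) = 3*(-73/12) = -73/4)
J(Y) = -2 (J(Y) = -2*1 = -2)
J(z(-1))*813 = -2*813 = -1626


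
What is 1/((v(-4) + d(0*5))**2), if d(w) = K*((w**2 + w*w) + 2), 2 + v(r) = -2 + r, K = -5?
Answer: 1/324 ≈ 0.0030864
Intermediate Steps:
v(r) = -4 + r (v(r) = -2 + (-2 + r) = -4 + r)
d(w) = -10 - 10*w**2 (d(w) = -5*((w**2 + w*w) + 2) = -5*((w**2 + w**2) + 2) = -5*(2*w**2 + 2) = -5*(2 + 2*w**2) = -10 - 10*w**2)
1/((v(-4) + d(0*5))**2) = 1/(((-4 - 4) + (-10 - 10*(0*5)**2))**2) = 1/((-8 + (-10 - 10*0**2))**2) = 1/((-8 + (-10 - 10*0))**2) = 1/((-8 + (-10 + 0))**2) = 1/((-8 - 10)**2) = 1/((-18)**2) = 1/324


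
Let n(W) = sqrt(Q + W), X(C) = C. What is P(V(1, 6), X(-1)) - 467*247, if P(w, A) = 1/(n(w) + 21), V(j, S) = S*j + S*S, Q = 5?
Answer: -45447485/394 - sqrt(47)/394 ≈ -1.1535e+5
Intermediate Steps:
V(j, S) = S**2 + S*j (V(j, S) = S*j + S**2 = S**2 + S*j)
n(W) = sqrt(5 + W)
P(w, A) = 1/(21 + sqrt(5 + w)) (P(w, A) = 1/(sqrt(5 + w) + 21) = 1/(21 + sqrt(5 + w)))
P(V(1, 6), X(-1)) - 467*247 = 1/(21 + sqrt(5 + 6*(6 + 1))) - 467*247 = 1/(21 + sqrt(5 + 6*7)) - 115349 = 1/(21 + sqrt(5 + 42)) - 115349 = 1/(21 + sqrt(47)) - 115349 = -115349 + 1/(21 + sqrt(47))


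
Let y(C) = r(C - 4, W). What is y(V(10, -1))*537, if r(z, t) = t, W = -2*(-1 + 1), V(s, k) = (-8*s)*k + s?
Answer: 0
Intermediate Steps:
V(s, k) = s - 8*k*s (V(s, k) = -8*k*s + s = s - 8*k*s)
W = 0 (W = -2*0 = 0)
y(C) = 0
y(V(10, -1))*537 = 0*537 = 0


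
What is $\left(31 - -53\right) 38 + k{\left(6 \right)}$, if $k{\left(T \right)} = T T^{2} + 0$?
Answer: $3408$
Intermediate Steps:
$k{\left(T \right)} = T^{3}$ ($k{\left(T \right)} = T^{3} + 0 = T^{3}$)
$\left(31 - -53\right) 38 + k{\left(6 \right)} = \left(31 - -53\right) 38 + 6^{3} = \left(31 + 53\right) 38 + 216 = 84 \cdot 38 + 216 = 3192 + 216 = 3408$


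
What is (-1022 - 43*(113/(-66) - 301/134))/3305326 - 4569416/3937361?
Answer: -16700526840678221/14387266292420373 ≈ -1.1608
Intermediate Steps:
(-1022 - 43*(113/(-66) - 301/134))/3305326 - 4569416/3937361 = (-1022 - 43*(113*(-1/66) - 301*1/134))*(1/3305326) - 4569416*1/3937361 = (-1022 - 43*(-113/66 - 301/134))*(1/3305326) - 4569416/3937361 = (-1022 - 43*(-8752/2211))*(1/3305326) - 4569416/3937361 = (-1022 + 376336/2211)*(1/3305326) - 4569416/3937361 = -1883306/2211*1/3305326 - 4569416/3937361 = -941653/3654037893 - 4569416/3937361 = -16700526840678221/14387266292420373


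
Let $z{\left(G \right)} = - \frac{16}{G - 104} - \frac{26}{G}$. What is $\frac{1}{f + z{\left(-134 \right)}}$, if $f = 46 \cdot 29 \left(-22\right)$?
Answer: $- \frac{7973}{233989521} \approx -3.4074 \cdot 10^{-5}$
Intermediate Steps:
$z{\left(G \right)} = - \frac{26}{G} - \frac{16}{-104 + G}$ ($z{\left(G \right)} = - \frac{16}{-104 + G} - \frac{26}{G} = - \frac{26}{G} - \frac{16}{-104 + G}$)
$f = -29348$ ($f = 1334 \left(-22\right) = -29348$)
$\frac{1}{f + z{\left(-134 \right)}} = \frac{1}{-29348 + \frac{2 \left(1352 - -2814\right)}{\left(-134\right) \left(-104 - 134\right)}} = \frac{1}{-29348 + 2 \left(- \frac{1}{134}\right) \frac{1}{-238} \left(1352 + 2814\right)} = \frac{1}{-29348 + 2 \left(- \frac{1}{134}\right) \left(- \frac{1}{238}\right) 4166} = \frac{1}{-29348 + \frac{2083}{7973}} = \frac{1}{- \frac{233989521}{7973}} = - \frac{7973}{233989521}$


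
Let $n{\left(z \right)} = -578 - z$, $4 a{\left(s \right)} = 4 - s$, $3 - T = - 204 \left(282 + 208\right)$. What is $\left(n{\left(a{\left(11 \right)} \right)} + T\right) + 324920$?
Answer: $\frac{1697227}{4} \approx 4.2431 \cdot 10^{5}$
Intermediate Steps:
$T = 99963$ ($T = 3 - - 204 \left(282 + 208\right) = 3 - \left(-204\right) 490 = 3 - -99960 = 3 + 99960 = 99963$)
$a{\left(s \right)} = 1 - \frac{s}{4}$ ($a{\left(s \right)} = \frac{4 - s}{4} = 1 - \frac{s}{4}$)
$\left(n{\left(a{\left(11 \right)} \right)} + T\right) + 324920 = \left(\left(-578 - \left(1 - \frac{11}{4}\right)\right) + 99963\right) + 324920 = \left(\left(-578 - - \frac{7}{4}\right) + 99963\right) + 324920 = \left(\left(-578 + \frac{7}{4}\right) + 99963\right) + 324920 = \left(- \frac{2305}{4} + 99963\right) + 324920 = \frac{397547}{4} + 324920 = \frac{1697227}{4}$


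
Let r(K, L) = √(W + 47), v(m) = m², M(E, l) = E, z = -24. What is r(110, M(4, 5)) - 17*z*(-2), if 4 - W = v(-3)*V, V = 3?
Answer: -816 + 2*√6 ≈ -811.10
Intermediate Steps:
W = -23 (W = 4 - (-3)²*3 = 4 - 9*3 = 4 - 1*27 = 4 - 27 = -23)
r(K, L) = 2*√6 (r(K, L) = √(-23 + 47) = √24 = 2*√6)
r(110, M(4, 5)) - 17*z*(-2) = 2*√6 - 17*(-24)*(-2) = 2*√6 - (-408)*(-2) = 2*√6 - 1*816 = 2*√6 - 816 = -816 + 2*√6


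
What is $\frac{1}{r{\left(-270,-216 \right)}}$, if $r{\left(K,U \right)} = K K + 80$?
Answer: $\frac{1}{72980} \approx 1.3702 \cdot 10^{-5}$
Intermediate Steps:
$r{\left(K,U \right)} = 80 + K^{2}$ ($r{\left(K,U \right)} = K^{2} + 80 = 80 + K^{2}$)
$\frac{1}{r{\left(-270,-216 \right)}} = \frac{1}{80 + \left(-270\right)^{2}} = \frac{1}{80 + 72900} = \frac{1}{72980}$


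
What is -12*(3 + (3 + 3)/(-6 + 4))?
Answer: 0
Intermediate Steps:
-12*(3 + (3 + 3)/(-6 + 4)) = -12*(3 + 6/(-2)) = -12*(3 + 6*(-½)) = -12*(3 - 3) = -12*0 = 0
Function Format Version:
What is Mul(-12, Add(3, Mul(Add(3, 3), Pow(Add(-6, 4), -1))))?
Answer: 0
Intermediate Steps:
Mul(-12, Add(3, Mul(Add(3, 3), Pow(Add(-6, 4), -1)))) = Mul(-12, Add(3, Mul(6, Pow(-2, -1)))) = Mul(-12, Add(3, Mul(6, Rational(-1, 2)))) = Mul(-12, Add(3, -3)) = Mul(-12, 0) = 0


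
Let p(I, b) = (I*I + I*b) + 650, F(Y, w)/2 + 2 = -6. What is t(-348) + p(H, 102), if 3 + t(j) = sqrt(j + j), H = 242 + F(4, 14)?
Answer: 74775 + 2*I*sqrt(174) ≈ 74775.0 + 26.382*I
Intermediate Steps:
F(Y, w) = -16 (F(Y, w) = -4 + 2*(-6) = -4 - 12 = -16)
H = 226 (H = 242 - 16 = 226)
p(I, b) = 650 + I**2 + I*b (p(I, b) = (I**2 + I*b) + 650 = 650 + I**2 + I*b)
t(j) = -3 + sqrt(2)*sqrt(j) (t(j) = -3 + sqrt(j + j) = -3 + sqrt(2*j) = -3 + sqrt(2)*sqrt(j))
t(-348) + p(H, 102) = (-3 + sqrt(2)*sqrt(-348)) + (650 + 226**2 + 226*102) = (-3 + sqrt(2)*(2*I*sqrt(87))) + (650 + 51076 + 23052) = (-3 + 2*I*sqrt(174)) + 74778 = 74775 + 2*I*sqrt(174)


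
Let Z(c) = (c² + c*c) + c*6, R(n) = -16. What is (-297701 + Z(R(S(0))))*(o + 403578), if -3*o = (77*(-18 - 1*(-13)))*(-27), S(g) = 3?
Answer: -118947593205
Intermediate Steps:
Z(c) = 2*c² + 6*c (Z(c) = (c² + c²) + 6*c = 2*c² + 6*c)
o = -3465 (o = -77*(-18 - 1*(-13))*(-27)/3 = -77*(-18 + 13)*(-27)/3 = -77*(-5)*(-27)/3 = -(-385)*(-27)/3 = -⅓*10395 = -3465)
(-297701 + Z(R(S(0))))*(o + 403578) = (-297701 + 2*(-16)*(3 - 16))*(-3465 + 403578) = (-297701 + 2*(-16)*(-13))*400113 = (-297701 + 416)*400113 = -297285*400113 = -118947593205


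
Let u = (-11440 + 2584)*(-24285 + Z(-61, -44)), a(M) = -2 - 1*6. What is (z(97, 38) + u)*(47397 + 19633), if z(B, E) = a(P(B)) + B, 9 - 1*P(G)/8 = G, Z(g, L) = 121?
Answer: 14344183585190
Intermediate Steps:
P(G) = 72 - 8*G
a(M) = -8 (a(M) = -2 - 6 = -8)
u = 213996384 (u = (-11440 + 2584)*(-24285 + 121) = -8856*(-24164) = 213996384)
z(B, E) = -8 + B
(z(97, 38) + u)*(47397 + 19633) = ((-8 + 97) + 213996384)*(47397 + 19633) = (89 + 213996384)*67030 = 213996473*67030 = 14344183585190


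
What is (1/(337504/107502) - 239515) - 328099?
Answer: -95785943977/168752 ≈ -5.6761e+5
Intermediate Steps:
(1/(337504/107502) - 239515) - 328099 = (1/(337504*(1/107502)) - 239515) - 328099 = (1/(168752/53751) - 239515) - 328099 = (53751/168752 - 239515) - 328099 = -40418581529/168752 - 328099 = -95785943977/168752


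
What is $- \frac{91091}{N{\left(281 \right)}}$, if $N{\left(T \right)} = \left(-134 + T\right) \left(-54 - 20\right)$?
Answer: $\frac{1859}{222} \approx 8.3739$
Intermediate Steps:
$N{\left(T \right)} = 9916 - 74 T$ ($N{\left(T \right)} = \left(-134 + T\right) \left(-74\right) = 9916 - 74 T$)
$- \frac{91091}{N{\left(281 \right)}} = - \frac{91091}{9916 - 20794} = - \frac{91091}{-10878} = \left(-91091\right) \left(- \frac{1}{10878}\right) = \frac{1859}{222}$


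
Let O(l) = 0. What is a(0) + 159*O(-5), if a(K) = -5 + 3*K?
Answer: -5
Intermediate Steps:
a(0) + 159*O(-5) = (-5 + 3*0) + 159*0 = (-5 + 0) + 0 = -5 + 0 = -5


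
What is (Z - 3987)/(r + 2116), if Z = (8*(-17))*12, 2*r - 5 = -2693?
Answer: -5619/772 ≈ -7.2785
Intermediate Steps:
r = -1344 (r = 5/2 + (½)*(-2693) = 5/2 - 2693/2 = -1344)
Z = -1632 (Z = -136*12 = -1632)
(Z - 3987)/(r + 2116) = (-1632 - 3987)/(-1344 + 2116) = -5619/772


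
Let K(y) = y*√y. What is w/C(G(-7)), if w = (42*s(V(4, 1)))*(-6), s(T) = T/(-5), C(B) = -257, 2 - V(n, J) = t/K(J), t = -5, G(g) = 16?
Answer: -1764/1285 ≈ -1.3728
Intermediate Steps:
K(y) = y^(3/2)
V(n, J) = 2 + 5/J^(3/2) (V(n, J) = 2 - (-5)/(J^(3/2)) = 2 - (-5)/J^(3/2) = 2 + 5/J^(3/2))
s(T) = -T/5 (s(T) = T*(-⅕) = -T/5)
w = 1764/5 (w = (42*(-(2 + 5/1^(3/2))/5))*(-6) = (42*(-(2 + 5*1)/5))*(-6) = (42*(-(2 + 5)/5))*(-6) = (42*(-⅕*7))*(-6) = (42*(-7/5))*(-6) = -294/5*(-6) = 1764/5 ≈ 352.80)
w/C(G(-7)) = (1764/5)/(-257) = (1764/5)*(-1/257) = -1764/1285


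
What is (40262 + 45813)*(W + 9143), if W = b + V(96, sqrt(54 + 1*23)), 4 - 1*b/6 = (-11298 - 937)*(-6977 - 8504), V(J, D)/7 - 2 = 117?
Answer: -97819951825750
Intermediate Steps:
V(J, D) = 833 (V(J, D) = 14 + 7*117 = 14 + 819 = 833)
b = -1136460186 (b = 24 - 6*(-11298 - 937)*(-6977 - 8504) = 24 - (-73410)*(-15481) = 24 - 6*189410035 = 24 - 1136460210 = -1136460186)
W = -1136459353 (W = -1136460186 + 833 = -1136459353)
(40262 + 45813)*(W + 9143) = (40262 + 45813)*(-1136459353 + 9143) = 86075*(-1136450210) = -97819951825750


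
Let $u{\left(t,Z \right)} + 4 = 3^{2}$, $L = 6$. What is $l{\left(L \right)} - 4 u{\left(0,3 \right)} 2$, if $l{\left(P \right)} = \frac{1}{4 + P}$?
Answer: $-4$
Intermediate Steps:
$u{\left(t,Z \right)} = 5$ ($u{\left(t,Z \right)} = -4 + 3^{2} = -4 + 9 = 5$)
$l{\left(L \right)} - 4 u{\left(0,3 \right)} 2 = \frac{\left(-4\right) 5 \cdot 2}{4 + 6} = \frac{\left(-20\right) 2}{10} = \frac{1}{10} \left(-40\right) = -4$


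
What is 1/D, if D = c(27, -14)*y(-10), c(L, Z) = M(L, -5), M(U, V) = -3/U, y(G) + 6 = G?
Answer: 9/16 ≈ 0.56250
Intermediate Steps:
y(G) = -6 + G
c(L, Z) = -3/L
D = 16/9 (D = (-3/27)*(-6 - 10) = -3*1/27*(-16) = -1/9*(-16) = 16/9 ≈ 1.7778)
1/D = 1/(16/9) = 9/16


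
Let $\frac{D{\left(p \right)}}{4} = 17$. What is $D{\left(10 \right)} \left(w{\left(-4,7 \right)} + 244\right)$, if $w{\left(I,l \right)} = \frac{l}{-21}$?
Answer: $\frac{49708}{3} \approx 16569.0$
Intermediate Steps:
$w{\left(I,l \right)} = - \frac{l}{21}$ ($w{\left(I,l \right)} = l \left(- \frac{1}{21}\right) = - \frac{l}{21}$)
$D{\left(p \right)} = 68$ ($D{\left(p \right)} = 4 \cdot 17 = 68$)
$D{\left(10 \right)} \left(w{\left(-4,7 \right)} + 244\right) = 68 \left(\left(- \frac{1}{21}\right) 7 + 244\right) = 68 \left(- \frac{1}{3} + 244\right) = 68 \cdot \frac{731}{3} = \frac{49708}{3}$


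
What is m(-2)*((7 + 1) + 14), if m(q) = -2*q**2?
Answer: -176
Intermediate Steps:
m(-2)*((7 + 1) + 14) = (-2*(-2)**2)*((7 + 1) + 14) = (-2*4)*(8 + 14) = -8*22 = -176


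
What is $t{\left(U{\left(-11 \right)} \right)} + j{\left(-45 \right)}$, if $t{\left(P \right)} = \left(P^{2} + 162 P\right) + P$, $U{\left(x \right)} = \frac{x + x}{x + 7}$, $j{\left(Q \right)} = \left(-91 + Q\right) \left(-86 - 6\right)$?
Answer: $\frac{53755}{4} \approx 13439.0$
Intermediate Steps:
$j{\left(Q \right)} = 8372 - 92 Q$ ($j{\left(Q \right)} = \left(-91 + Q\right) \left(-92\right) = 8372 - 92 Q$)
$U{\left(x \right)} = \frac{2 x}{7 + x}$
$t{\left(P \right)} = P^{2} + 163 P$
$t{\left(U{\left(-11 \right)} \right)} + j{\left(-45 \right)} = 2 \left(-11\right) \frac{1}{7 - 11} \left(163 + 2 \left(-11\right) \frac{1}{7 - 11}\right) + \left(8372 - -4140\right) = 2 \left(-11\right) \frac{1}{-4} \left(163 + 2 \left(-11\right) \frac{1}{-4}\right) + \left(8372 + 4140\right) = 2 \left(-11\right) \left(- \frac{1}{4}\right) \left(163 + 2 \left(-11\right) \left(- \frac{1}{4}\right)\right) + 12512 = \frac{11 \left(163 + \frac{11}{2}\right)}{2} + 12512 = \frac{11}{2} \cdot \frac{337}{2} + 12512 = \frac{3707}{4} + 12512 = \frac{53755}{4}$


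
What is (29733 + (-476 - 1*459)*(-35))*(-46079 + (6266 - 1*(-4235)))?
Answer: -2222130724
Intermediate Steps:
(29733 + (-476 - 1*459)*(-35))*(-46079 + (6266 - 1*(-4235))) = (29733 + (-476 - 459)*(-35))*(-46079 + (6266 + 4235)) = (29733 - 935*(-35))*(-46079 + 10501) = (29733 + 32725)*(-35578) = 62458*(-35578) = -2222130724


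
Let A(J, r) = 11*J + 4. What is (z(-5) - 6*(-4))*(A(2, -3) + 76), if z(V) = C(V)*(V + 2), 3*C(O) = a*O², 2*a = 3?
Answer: -1377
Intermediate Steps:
a = 3/2 (a = (½)*3 = 3/2 ≈ 1.5000)
A(J, r) = 4 + 11*J
C(O) = O²/2 (C(O) = (3*O²/2)/3 = O²/2)
z(V) = V²*(2 + V)/2 (z(V) = (V²/2)*(V + 2) = (V²/2)*(2 + V) = V²*(2 + V)/2)
(z(-5) - 6*(-4))*(A(2, -3) + 76) = ((½)*(-5)²*(2 - 5) - 6*(-4))*((4 + 11*2) + 76) = ((½)*25*(-3) + 24)*((4 + 22) + 76) = (-75/2 + 24)*(26 + 76) = -27/2*102 = -1377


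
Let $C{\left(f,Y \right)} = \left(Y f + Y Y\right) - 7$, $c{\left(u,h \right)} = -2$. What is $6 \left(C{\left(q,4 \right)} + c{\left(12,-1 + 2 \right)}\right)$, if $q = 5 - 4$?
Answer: $66$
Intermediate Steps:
$q = 1$
$C{\left(f,Y \right)} = -7 + Y^{2} + Y f$ ($C{\left(f,Y \right)} = \left(Y f + Y^{2}\right) - 7 = \left(Y^{2} + Y f\right) - 7 = -7 + Y^{2} + Y f$)
$6 \left(C{\left(q,4 \right)} + c{\left(12,-1 + 2 \right)}\right) = 6 \left(\left(-7 + 4^{2} + 4 \cdot 1\right) - 2\right) = 6 \left(\left(-7 + 16 + 4\right) - 2\right) = 6 \left(13 - 2\right) = 6 \cdot 11 = 66$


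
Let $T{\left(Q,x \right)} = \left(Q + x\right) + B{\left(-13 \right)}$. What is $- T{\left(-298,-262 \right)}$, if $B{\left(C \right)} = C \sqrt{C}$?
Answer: $560 + 13 i \sqrt{13} \approx 560.0 + 46.872 i$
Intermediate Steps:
$B{\left(C \right)} = C^{\frac{3}{2}}$
$T{\left(Q,x \right)} = Q + x - 13 i \sqrt{13}$ ($T{\left(Q,x \right)} = \left(Q + x\right) + \left(-13\right)^{\frac{3}{2}} = \left(Q + x\right) - 13 i \sqrt{13} = Q + x - 13 i \sqrt{13}$)
$- T{\left(-298,-262 \right)} = - (-298 - 262 - 13 i \sqrt{13}) = - (-560 - 13 i \sqrt{13}) = 560 + 13 i \sqrt{13}$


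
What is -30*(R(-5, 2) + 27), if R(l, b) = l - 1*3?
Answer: -570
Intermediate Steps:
R(l, b) = -3 + l (R(l, b) = l - 3 = -3 + l)
-30*(R(-5, 2) + 27) = -30*((-3 - 5) + 27) = -30*(-8 + 27) = -30*19 = -570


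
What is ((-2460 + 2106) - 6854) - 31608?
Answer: -38816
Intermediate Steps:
((-2460 + 2106) - 6854) - 31608 = (-354 - 6854) - 31608 = -7208 - 31608 = -38816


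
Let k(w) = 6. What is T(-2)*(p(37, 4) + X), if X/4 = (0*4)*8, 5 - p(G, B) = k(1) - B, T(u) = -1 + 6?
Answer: 15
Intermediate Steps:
T(u) = 5
p(G, B) = -1 + B (p(G, B) = 5 - (6 - B) = 5 + (-6 + B) = -1 + B)
X = 0 (X = 4*((0*4)*8) = 4*(0*8) = 4*0 = 0)
T(-2)*(p(37, 4) + X) = 5*((-1 + 4) + 0) = 5*(3 + 0) = 5*3 = 15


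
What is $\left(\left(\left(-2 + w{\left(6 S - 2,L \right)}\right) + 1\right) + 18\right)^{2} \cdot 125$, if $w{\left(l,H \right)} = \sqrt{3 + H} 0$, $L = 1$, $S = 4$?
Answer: $36125$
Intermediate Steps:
$w{\left(l,H \right)} = 0$
$\left(\left(\left(-2 + w{\left(6 S - 2,L \right)}\right) + 1\right) + 18\right)^{2} \cdot 125 = \left(\left(\left(-2 + 0\right) + 1\right) + 18\right)^{2} \cdot 125 = \left(\left(-2 + 1\right) + 18\right)^{2} \cdot 125 = \left(-1 + 18\right)^{2} \cdot 125 = 17^{2} \cdot 125 = 289 \cdot 125 = 36125$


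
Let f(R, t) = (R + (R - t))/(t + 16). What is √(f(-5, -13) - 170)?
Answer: 13*I ≈ 13.0*I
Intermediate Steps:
f(R, t) = (-t + 2*R)/(16 + t)
√(f(-5, -13) - 170) = √((-1*(-13) + 2*(-5))/(16 - 13) - 170) = √((13 - 10)/3 - 170) = √((⅓)*3 - 170) = √(1 - 170) = √(-169) = 13*I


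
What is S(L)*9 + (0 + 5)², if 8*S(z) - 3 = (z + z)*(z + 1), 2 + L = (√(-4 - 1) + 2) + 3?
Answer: 353/8 + 63*I*√5/4 ≈ 44.125 + 35.218*I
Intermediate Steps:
L = 3 + I*√5 (L = -2 + ((√(-4 - 1) + 2) + 3) = -2 + ((√(-5) + 2) + 3) = -2 + ((I*√5 + 2) + 3) = -2 + ((2 + I*√5) + 3) = -2 + (5 + I*√5) = 3 + I*√5 ≈ 3.0 + 2.2361*I)
S(z) = 3/8 + z*(1 + z)/4 (S(z) = 3/8 + ((z + z)*(z + 1))/8 = 3/8 + ((2*z)*(1 + z))/8 = 3/8 + (2*z*(1 + z))/8 = 3/8 + z*(1 + z)/4)
S(L)*9 + (0 + 5)² = (3/8 + (3 + I*√5)/4 + (3 + I*√5)²/4)*9 + (0 + 5)² = (3/8 + (¾ + I*√5/4) + (3 + I*√5)²/4)*9 + 5² = (9/8 + (3 + I*√5)²/4 + I*√5/4)*9 + 25 = (81/8 + 9*(3 + I*√5)²/4 + 9*I*√5/4) + 25 = 281/8 + 9*(3 + I*√5)²/4 + 9*I*√5/4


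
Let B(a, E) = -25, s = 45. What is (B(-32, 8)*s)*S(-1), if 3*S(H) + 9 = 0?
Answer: 3375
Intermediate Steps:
S(H) = -3 (S(H) = -3 + (1/3)*0 = -3 + 0 = -3)
(B(-32, 8)*s)*S(-1) = -25*45*(-3) = -1125*(-3) = 3375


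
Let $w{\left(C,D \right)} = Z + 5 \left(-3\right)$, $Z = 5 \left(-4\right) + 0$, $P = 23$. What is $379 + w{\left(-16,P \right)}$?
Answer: $344$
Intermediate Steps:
$Z = -20$ ($Z = -20 + 0 = -20$)
$w{\left(C,D \right)} = -35$ ($w{\left(C,D \right)} = -20 + 5 \left(-3\right) = -20 - 15 = -35$)
$379 + w{\left(-16,P \right)} = 379 - 35 = 344$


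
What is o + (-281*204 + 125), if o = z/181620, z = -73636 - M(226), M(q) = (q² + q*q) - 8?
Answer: -519432908/9081 ≈ -57200.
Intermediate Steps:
M(q) = -8 + 2*q² (M(q) = (q² + q²) - 8 = 2*q² - 8 = -8 + 2*q²)
z = -175780 (z = -73636 - (-8 + 2*226²) = -73636 - (-8 + 2*51076) = -73636 - (-8 + 102152) = -73636 - 1*102144 = -73636 - 102144 = -175780)
o = -8789/9081 (o = -175780/181620 = -175780*1/181620 = -8789/9081 ≈ -0.96784)
o + (-281*204 + 125) = -8789/9081 + (-281*204 + 125) = -8789/9081 + (-57324 + 125) = -8789/9081 - 57199 = -519432908/9081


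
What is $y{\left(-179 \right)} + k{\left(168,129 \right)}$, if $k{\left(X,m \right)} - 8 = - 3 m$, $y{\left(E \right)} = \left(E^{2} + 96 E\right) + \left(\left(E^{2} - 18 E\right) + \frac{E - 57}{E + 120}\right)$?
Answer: $49745$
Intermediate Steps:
$y{\left(E \right)} = 2 E^{2} + 78 E + \frac{-57 + E}{120 + E}$ ($y{\left(E \right)} = \left(E^{2} + 96 E\right) + \left(\left(E^{2} - 18 E\right) + \frac{-57 + E}{120 + E}\right) = \left(E^{2} + 96 E\right) + \left(E^{2} - 18 E + \frac{-57 + E}{120 + E}\right) = 2 E^{2} + 78 E + \frac{-57 + E}{120 + E}$)
$k{\left(X,m \right)} = 8 - 3 m$
$y{\left(-179 \right)} + k{\left(168,129 \right)} = \frac{-57 + 2 \left(-179\right)^{3} + 318 \left(-179\right)^{2} + 9361 \left(-179\right)}{120 - 179} + \left(8 - 387\right) = \frac{-57 + 2 \left(-5735339\right) + 318 \cdot 32041 - 1675619}{-59} + \left(8 - 387\right) = - \frac{-57 - 11470678 + 10189038 - 1675619}{59} - 379 = \left(- \frac{1}{59}\right) \left(-2957316\right) - 379 = 50124 - 379 = 49745$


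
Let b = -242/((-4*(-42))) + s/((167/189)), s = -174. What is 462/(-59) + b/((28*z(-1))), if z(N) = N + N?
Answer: -198757187/46348512 ≈ -4.2883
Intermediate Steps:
z(N) = 2*N
b = -2782631/14028 (b = -242/((-4*(-42))) - 174/(167/189) = -242/168 - 174/(167*(1/189)) = -242*1/168 - 174/167/189 = -121/84 - 174*189/167 = -121/84 - 32886/167 = -2782631/14028 ≈ -198.36)
462/(-59) + b/((28*z(-1))) = 462/(-59) - 2782631/(14028*(28*(2*(-1)))) = 462*(-1/59) - 2782631/(14028*(28*(-2))) = -462/59 - 2782631/14028/(-56) = -462/59 - 2782631/14028*(-1/56) = -462/59 + 2782631/785568 = -198757187/46348512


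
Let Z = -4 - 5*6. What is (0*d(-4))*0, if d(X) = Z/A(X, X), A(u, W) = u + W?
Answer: 0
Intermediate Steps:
A(u, W) = W + u
Z = -34 (Z = -4 - 30 = -34)
d(X) = -17/X (d(X) = -34/(X + X) = -34*1/(2*X) = -17/X)
(0*d(-4))*0 = (0*(-17/(-4)))*0 = (0*(-17*(-¼)))*0 = (0*(17/4))*0 = 0*0 = 0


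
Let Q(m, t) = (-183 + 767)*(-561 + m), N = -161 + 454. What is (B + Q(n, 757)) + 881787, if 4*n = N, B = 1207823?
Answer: 1804764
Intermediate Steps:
N = 293
n = 293/4 (n = (1/4)*293 = 293/4 ≈ 73.250)
Q(m, t) = -327624 + 584*m (Q(m, t) = 584*(-561 + m) = -327624 + 584*m)
(B + Q(n, 757)) + 881787 = (1207823 + (-327624 + 584*(293/4))) + 881787 = (1207823 + (-327624 + 42778)) + 881787 = (1207823 - 284846) + 881787 = 922977 + 881787 = 1804764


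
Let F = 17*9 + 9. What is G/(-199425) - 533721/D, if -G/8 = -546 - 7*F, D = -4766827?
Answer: 2824743703/63374964965 ≈ 0.044572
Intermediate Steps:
F = 162 (F = 153 + 9 = 162)
G = 13440 (G = -8*(-546 - 7*162) = -8*(-546 - 1134) = -8*(-1680) = 13440)
G/(-199425) - 533721/D = 13440/(-199425) - 533721/(-4766827) = 13440*(-1/199425) - 533721*(-1/4766827) = -896/13295 + 533721/4766827 = 2824743703/63374964965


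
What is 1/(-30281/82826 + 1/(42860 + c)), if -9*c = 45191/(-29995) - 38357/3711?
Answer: -1778216035410694508/650070310176686333 ≈ -2.7354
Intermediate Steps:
c = 1318222016/1001803005 (c = -(45191/(-29995) - 38357/3711)/9 = -(45191*(-1/29995) - 38357*1/3711)/9 = -(-45191/29995 - 38357/3711)/9 = -1/9*(-1318222016/111311445) = 1318222016/1001803005 ≈ 1.3158)
1/(-30281/82826 + 1/(42860 + c)) = 1/(-30281/82826 + 1/(42860 + 1318222016/1001803005)) = 1/(-30281*1/82826 + 1/(42938595016316/1001803005)) = 1/(-30281/82826 + 1001803005/42938595016316) = 1/(-650070310176686333/1778216035410694508) = -1778216035410694508/650070310176686333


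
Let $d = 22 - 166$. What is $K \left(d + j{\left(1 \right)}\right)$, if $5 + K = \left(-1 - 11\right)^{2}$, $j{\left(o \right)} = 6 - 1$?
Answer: $-19321$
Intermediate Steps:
$j{\left(o \right)} = 5$
$d = -144$
$K = 139$ ($K = -5 + \left(-1 - 11\right)^{2} = -5 + \left(-12\right)^{2} = -5 + 144 = 139$)
$K \left(d + j{\left(1 \right)}\right) = 139 \left(-144 + 5\right) = 139 \left(-139\right) = -19321$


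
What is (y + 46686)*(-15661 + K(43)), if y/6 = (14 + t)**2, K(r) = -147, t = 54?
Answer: -1176589440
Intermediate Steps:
y = 27744 (y = 6*(14 + 54)**2 = 6*68**2 = 6*4624 = 27744)
(y + 46686)*(-15661 + K(43)) = (27744 + 46686)*(-15661 - 147) = 74430*(-15808) = -1176589440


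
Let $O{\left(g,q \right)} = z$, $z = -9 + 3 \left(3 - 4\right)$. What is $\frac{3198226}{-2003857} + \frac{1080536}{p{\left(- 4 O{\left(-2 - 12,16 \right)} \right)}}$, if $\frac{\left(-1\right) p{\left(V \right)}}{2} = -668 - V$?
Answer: $\frac{270082470965}{358690403} \approx 752.97$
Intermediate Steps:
$z = -12$ ($z = -9 + 3 \left(-1\right) = -9 - 3 = -12$)
$O{\left(g,q \right)} = -12$
$p{\left(V \right)} = 1336 + 2 V$ ($p{\left(V \right)} = - 2 \left(-668 - V\right) = 1336 + 2 V$)
$\frac{3198226}{-2003857} + \frac{1080536}{p{\left(- 4 O{\left(-2 - 12,16 \right)} \right)}} = \frac{3198226}{-2003857} + \frac{1080536}{1336 + 2 \left(\left(-4\right) \left(-12\right)\right)} = 3198226 \left(- \frac{1}{2003857}\right) + \frac{1080536}{1336 + 2 \cdot 48} = - \frac{3198226}{2003857} + \frac{1080536}{1336 + 96} = - \frac{3198226}{2003857} + \frac{1080536}{1432} = - \frac{3198226}{2003857} + 1080536 \cdot \frac{1}{1432} = - \frac{3198226}{2003857} + \frac{135067}{179} = \frac{270082470965}{358690403}$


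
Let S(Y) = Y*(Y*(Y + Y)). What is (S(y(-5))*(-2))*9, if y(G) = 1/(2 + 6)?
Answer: -9/128 ≈ -0.070313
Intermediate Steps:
y(G) = 1/8
S(Y) = 2*Y**3 (S(Y) = Y*(Y*(2*Y)) = Y*(2*Y**2) = 2*Y**3)
(S(y(-5))*(-2))*9 = ((2*(1/8)**3)*(-2))*9 = ((2*(1/512))*(-2))*9 = ((1/256)*(-2))*9 = -1/128*9 = -9/128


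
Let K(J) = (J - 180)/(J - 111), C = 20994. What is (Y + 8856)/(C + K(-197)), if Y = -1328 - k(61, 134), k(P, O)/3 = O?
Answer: 2194808/6466529 ≈ 0.33941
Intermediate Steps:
k(P, O) = 3*O
K(J) = (-180 + J)/(-111 + J)
Y = -1730 (Y = -1328 - 3*134 = -1328 - 1*402 = -1328 - 402 = -1730)
(Y + 8856)/(C + K(-197)) = (-1730 + 8856)/(20994 + (-180 - 197)/(-111 - 197)) = 7126/(20994 - 377/(-308)) = 7126/(20994 - 1/308*(-377)) = 7126/(20994 + 377/308) = 7126/(6466529/308) = 7126*(308/6466529) = 2194808/6466529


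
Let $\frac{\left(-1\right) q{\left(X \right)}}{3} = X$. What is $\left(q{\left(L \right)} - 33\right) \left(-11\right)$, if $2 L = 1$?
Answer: $\frac{759}{2} \approx 379.5$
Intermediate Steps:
$L = \frac{1}{2}$ ($L = \frac{1}{2} \cdot 1 = \frac{1}{2} \approx 0.5$)
$q{\left(X \right)} = - 3 X$
$\left(q{\left(L \right)} - 33\right) \left(-11\right) = \left(\left(-3\right) \frac{1}{2} - 33\right) \left(-11\right) = \left(- \frac{3}{2} - 33\right) \left(-11\right) = \left(- \frac{69}{2}\right) \left(-11\right) = \frac{759}{2}$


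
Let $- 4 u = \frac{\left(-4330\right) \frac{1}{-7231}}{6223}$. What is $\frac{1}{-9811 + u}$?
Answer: $- \frac{89997026}{882960824251} \approx -0.00010193$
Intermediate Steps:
$u = - \frac{2165}{89997026}$ ($u = - \frac{- \frac{4330}{-7231} \cdot \frac{1}{6223}}{4} = - \frac{\left(-4330\right) \left(- \frac{1}{7231}\right) \frac{1}{6223}}{4} = - \frac{\frac{4330}{7231} \cdot \frac{1}{6223}}{4} = \left(- \frac{1}{4}\right) \frac{4330}{44998513} = - \frac{2165}{89997026} \approx -2.4056 \cdot 10^{-5}$)
$\frac{1}{-9811 + u} = \frac{1}{-9811 - \frac{2165}{89997026}} = \frac{1}{- \frac{882960824251}{89997026}} = - \frac{89997026}{882960824251}$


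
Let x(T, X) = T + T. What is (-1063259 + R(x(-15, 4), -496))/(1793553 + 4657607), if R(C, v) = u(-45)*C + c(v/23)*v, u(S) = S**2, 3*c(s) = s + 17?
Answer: -25834847/148376680 ≈ -0.17412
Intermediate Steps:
c(s) = 17/3 + s/3 (c(s) = (s + 17)/3 = (17 + s)/3 = 17/3 + s/3)
x(T, X) = 2*T
R(C, v) = 2025*C + v*(17/3 + v/69) (R(C, v) = (-45)**2*C + (17/3 + (v/23)/3)*v = 2025*C + (17/3 + (v*(1/23))/3)*v = 2025*C + (17/3 + (v/23)/3)*v = 2025*C + (17/3 + v/69)*v = 2025*C + v*(17/3 + v/69))
(-1063259 + R(x(-15, 4), -496))/(1793553 + 4657607) = (-1063259 + (2025*(2*(-15)) + (1/69)*(-496)*(391 - 496)))/(1793553 + 4657607) = (-1063259 + (2025*(-30) + (1/69)*(-496)*(-105)))/6451160 = (-1063259 + (-60750 + 17360/23))*(1/6451160) = (-1063259 - 1379890/23)*(1/6451160) = -25834847/23*1/6451160 = -25834847/148376680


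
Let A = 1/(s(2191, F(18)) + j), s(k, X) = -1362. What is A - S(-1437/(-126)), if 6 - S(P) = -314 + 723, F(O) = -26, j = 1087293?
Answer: 437630194/1085931 ≈ 403.00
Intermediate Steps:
S(P) = -403 (S(P) = 6 - (-314 + 723) = 6 - 1*409 = 6 - 409 = -403)
A = 1/1085931 (A = 1/(-1362 + 1087293) = 1/1085931 ≈ 9.2087e-7)
A - S(-1437/(-126)) = 1/1085931 - 1*(-403) = 1/1085931 + 403 = 437630194/1085931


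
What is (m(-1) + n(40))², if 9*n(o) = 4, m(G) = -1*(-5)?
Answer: 2401/81 ≈ 29.642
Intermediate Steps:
m(G) = 5
n(o) = 4/9 (n(o) = (⅑)*4 = 4/9)
(m(-1) + n(40))² = (5 + 4/9)² = (49/9)² = 2401/81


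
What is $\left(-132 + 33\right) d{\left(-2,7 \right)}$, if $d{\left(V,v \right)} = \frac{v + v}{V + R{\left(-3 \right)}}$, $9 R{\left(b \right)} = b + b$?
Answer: $\frac{2079}{4} \approx 519.75$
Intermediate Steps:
$R{\left(b \right)} = \frac{2 b}{9}$ ($R{\left(b \right)} = \frac{b + b}{9} = \frac{2 b}{9}$)
$d{\left(V,v \right)} = \frac{2 v}{- \frac{2}{3} + V}$ ($d{\left(V,v \right)} = \frac{v + v}{V + \frac{2}{9} \left(-3\right)} = \frac{2 v}{V - \frac{2}{3}} = \frac{2 v}{- \frac{2}{3} + V}$)
$\left(-132 + 33\right) d{\left(-2,7 \right)} = \left(-132 + 33\right) 6 \cdot 7 \frac{1}{-2 + 3 \left(-2\right)} = - 99 \cdot 6 \cdot 7 \frac{1}{-2 - 6} = - 99 \cdot 6 \cdot 7 \frac{1}{-8} = - 99 \cdot 6 \cdot 7 \left(- \frac{1}{8}\right) = \left(-99\right) \left(- \frac{21}{4}\right) = \frac{2079}{4}$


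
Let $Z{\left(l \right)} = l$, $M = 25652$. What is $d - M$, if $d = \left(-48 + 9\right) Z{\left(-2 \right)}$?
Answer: $-25574$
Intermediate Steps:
$d = 78$ ($d = \left(-48 + 9\right) \left(-2\right) = \left(-39\right) \left(-2\right) = 78$)
$d - M = 78 - 25652 = -25574$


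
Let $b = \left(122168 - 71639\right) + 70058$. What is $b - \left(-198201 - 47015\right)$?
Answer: $365803$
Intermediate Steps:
$b = 120587$ ($b = 50529 + 70058 = 120587$)
$b - \left(-198201 - 47015\right) = 120587 - \left(-198201 - 47015\right) = 120587 - -245216 = 120587 + 245216 = 365803$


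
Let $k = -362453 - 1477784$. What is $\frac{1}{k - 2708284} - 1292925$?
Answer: $- \frac{5880896513926}{4548521} \approx -1.2929 \cdot 10^{6}$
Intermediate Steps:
$k = -1840237$
$\frac{1}{k - 2708284} - 1292925 = \frac{1}{-1840237 - 2708284} - 1292925 = \frac{1}{-4548521} - 1292925 = - \frac{1}{4548521} - 1292925 = - \frac{5880896513926}{4548521}$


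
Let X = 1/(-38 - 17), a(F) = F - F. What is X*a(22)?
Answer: 0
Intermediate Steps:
a(F) = 0
X = -1/55 (X = 1/(-55) = -1/55 ≈ -0.018182)
X*a(22) = -1/55*0 = 0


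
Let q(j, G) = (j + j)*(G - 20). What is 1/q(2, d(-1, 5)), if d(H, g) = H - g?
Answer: -1/104 ≈ -0.0096154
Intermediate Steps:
q(j, G) = 2*j*(-20 + G) (q(j, G) = (2*j)*(-20 + G) = 2*j*(-20 + G))
1/q(2, d(-1, 5)) = 1/(2*2*(-20 + (-1 - 1*5))) = 1/(2*2*(-20 + (-1 - 5))) = 1/(2*2*(-20 - 6)) = 1/(2*2*(-26)) = 1/(-104) = -1/104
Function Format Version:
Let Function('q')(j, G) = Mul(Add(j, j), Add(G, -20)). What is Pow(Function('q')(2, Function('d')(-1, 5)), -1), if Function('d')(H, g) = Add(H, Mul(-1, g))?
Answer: Rational(-1, 104) ≈ -0.0096154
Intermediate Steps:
Function('q')(j, G) = Mul(2, j, Add(-20, G)) (Function('q')(j, G) = Mul(Mul(2, j), Add(-20, G)) = Mul(2, j, Add(-20, G)))
Pow(Function('q')(2, Function('d')(-1, 5)), -1) = Pow(Mul(2, 2, Add(-20, Add(-1, Mul(-1, 5)))), -1) = Pow(Mul(2, 2, Add(-20, Add(-1, -5))), -1) = Pow(Mul(2, 2, Add(-20, -6)), -1) = Pow(Mul(2, 2, -26), -1) = Pow(-104, -1) = Rational(-1, 104)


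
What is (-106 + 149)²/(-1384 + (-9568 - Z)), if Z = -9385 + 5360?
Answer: -1849/6927 ≈ -0.26693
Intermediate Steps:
Z = -4025
(-106 + 149)²/(-1384 + (-9568 - Z)) = (-106 + 149)²/(-1384 + (-9568 - 1*(-4025))) = 43²/(-1384 + (-9568 + 4025)) = 1849/(-1384 - 5543) = 1849/(-6927) = 1849*(-1/6927) = -1849/6927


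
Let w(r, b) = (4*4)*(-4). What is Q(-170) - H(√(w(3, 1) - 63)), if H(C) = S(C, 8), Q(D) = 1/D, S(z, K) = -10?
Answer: 1699/170 ≈ 9.9941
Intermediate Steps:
w(r, b) = -64 (w(r, b) = 16*(-4) = -64)
H(C) = -10
Q(-170) - H(√(w(3, 1) - 63)) = 1/(-170) - 1*(-10) = -1/170 + 10 = 1699/170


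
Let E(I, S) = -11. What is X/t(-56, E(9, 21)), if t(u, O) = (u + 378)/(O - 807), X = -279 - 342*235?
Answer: 32985441/161 ≈ 2.0488e+5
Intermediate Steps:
X = -80649 (X = -279 - 80370 = -80649)
t(u, O) = (378 + u)/(-807 + O)
X/t(-56, E(9, 21)) = -80649*(-807 - 11)/(378 - 56) = -80649/(322/(-818)) = -80649/((-1/818*322)) = -80649/(-161/409) = -80649*(-409/161) = 32985441/161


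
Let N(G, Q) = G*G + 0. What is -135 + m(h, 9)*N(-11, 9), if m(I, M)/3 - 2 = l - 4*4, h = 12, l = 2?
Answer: -4491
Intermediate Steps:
m(I, M) = -36 (m(I, M) = 6 + 3*(2 - 4*4) = 6 + 3*(2 - 16) = 6 + 3*(-14) = 6 - 42 = -36)
N(G, Q) = G² (N(G, Q) = G² + 0 = G²)
-135 + m(h, 9)*N(-11, 9) = -135 - 36*(-11)² = -135 - 36*121 = -135 - 4356 = -4491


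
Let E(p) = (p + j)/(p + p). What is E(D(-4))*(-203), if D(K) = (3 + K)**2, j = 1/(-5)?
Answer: -406/5 ≈ -81.200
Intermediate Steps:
j = -1/5 ≈ -0.20000
E(p) = (-1/5 + p)/(2*p) (E(p) = (p - 1/5)/(p + p) = (-1/5 + p)/((2*p)) = (-1/5 + p)*(1/(2*p)) = (-1/5 + p)/(2*p))
E(D(-4))*(-203) = ((-1 + 5*(3 - 4)**2)/(10*((3 - 4)**2)))*(-203) = ((-1 + 5*(-1)**2)/(10*((-1)**2)))*(-203) = ((1/10)*(-1 + 5*1)/1)*(-203) = ((1/10)*1*(-1 + 5))*(-203) = ((1/10)*1*4)*(-203) = (2/5)*(-203) = -406/5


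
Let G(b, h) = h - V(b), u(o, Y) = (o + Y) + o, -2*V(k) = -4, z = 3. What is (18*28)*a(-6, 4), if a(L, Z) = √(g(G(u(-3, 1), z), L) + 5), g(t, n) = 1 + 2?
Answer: 1008*√2 ≈ 1425.5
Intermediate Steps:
V(k) = 2 (V(k) = -½*(-4) = 2)
u(o, Y) = Y + 2*o (u(o, Y) = (Y + o) + o = Y + 2*o)
G(b, h) = -2 + h (G(b, h) = h - 1*2 = h - 2 = -2 + h)
g(t, n) = 3
a(L, Z) = 2*√2 (a(L, Z) = √(3 + 5) = √8 = 2*√2)
(18*28)*a(-6, 4) = (18*28)*(2*√2) = 504*(2*√2) = 1008*√2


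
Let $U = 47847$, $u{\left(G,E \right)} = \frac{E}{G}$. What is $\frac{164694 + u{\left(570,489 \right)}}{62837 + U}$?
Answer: $\frac{4470289}{3004280} \approx 1.488$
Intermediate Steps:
$\frac{164694 + u{\left(570,489 \right)}}{62837 + U} = \frac{164694 + \frac{489}{570}}{62837 + 47847} = \frac{164694 + 489 \cdot \frac{1}{570}}{110684} = \left(164694 + \frac{163}{190}\right) \frac{1}{110684} = \frac{31292023}{190} \cdot \frac{1}{110684} = \frac{4470289}{3004280}$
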